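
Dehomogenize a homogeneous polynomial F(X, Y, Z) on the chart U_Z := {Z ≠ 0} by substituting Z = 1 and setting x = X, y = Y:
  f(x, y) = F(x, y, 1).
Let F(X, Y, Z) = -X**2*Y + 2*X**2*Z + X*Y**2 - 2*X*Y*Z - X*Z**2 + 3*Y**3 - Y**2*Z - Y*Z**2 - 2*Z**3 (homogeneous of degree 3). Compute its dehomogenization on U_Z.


f(x, y) = -x**2*y + 2*x**2 + x*y**2 - 2*x*y - x + 3*y**3 - y**2 - y - 2

On U_Z we set Z = 1. Each monomial c·X^i·Y^j·Z^k in F becomes c·x^i·y^j·1^k = c·x^i·y^j.
Substituting Z = 1: F(X, Y, 1) = -x**2*y + 2*x**2 + x*y**2 - 2*x*y - x + 3*y**3 - y**2 - y - 2.
Note: deg(f) ≤ deg(F) = 3; strict inequality happens when F is divisible by Z (lost terms).


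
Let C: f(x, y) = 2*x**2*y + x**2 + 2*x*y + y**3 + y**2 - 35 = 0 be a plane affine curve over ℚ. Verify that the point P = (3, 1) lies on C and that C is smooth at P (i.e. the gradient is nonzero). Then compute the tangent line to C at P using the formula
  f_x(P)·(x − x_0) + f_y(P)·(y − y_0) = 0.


Tangent line at P: 20*x + 29*y - 89 = 0.

Step 1: f(3, 1) = 0, so P lies on C.
Step 2: partial derivatives
  f_x(x, y) = 4*x*y + 2*x + 2*y, f_y(x, y) = 2*x**2 + 2*x + 3*y**2 + 2*y.
  f_x(P) = 20, f_y(P) = 29 (gradient nonzero, so P is smooth).
Step 3: tangent line at P: 20·(x − 3) + 29·(y − 1) = 0.
Expanding: 20*x + 29*y - 89 = 0.


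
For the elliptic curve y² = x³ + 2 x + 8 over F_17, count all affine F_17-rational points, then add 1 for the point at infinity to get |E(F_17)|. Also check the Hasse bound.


Affine points = {(0, 5), (0, 12), (6, 7), (6, 10), (7, 5), (7, 12), (8, 3), (8, 14), (10, 5), (10, 12), (11, 1), (11, 16), (12, 3), (12, 14), (13, 2), (13, 15), (14, 3), (14, 14), (15, 8), (15, 9)}; affine count = 20; |E(F_17)| = 21.

Discriminant check: Δ ∝ 4a³ + 27b² = 4·2³ + 27·8² = 4·8 + 27·64 ≡ 9 (mod 17). Nonzero ⇒ E is nonsingular.
For each x ∈ F_17, compute rhs = x³ + 2·x + 8 mod 17, then count y ∈ F_17 with y² ≡ rhs.
  x = 0: rhs = 8, matching y values: 5, 12 (2 points).
  x = 1: rhs = 11, matching y values: none (0 points).
  x = 2: rhs = 3, matching y values: none (0 points).
  x = 3: rhs = 7, matching y values: none (0 points).
  x = 4: rhs = 12, matching y values: none (0 points).
  x = 5: rhs = 7, matching y values: none (0 points).
  x = 6: rhs = 15, matching y values: 7, 10 (2 points).
  x = 7: rhs = 8, matching y values: 5, 12 (2 points).
  x = 8: rhs = 9, matching y values: 3, 14 (2 points).
  x = 9: rhs = 7, matching y values: none (0 points).
  x = 10: rhs = 8, matching y values: 5, 12 (2 points).
  x = 11: rhs = 1, matching y values: 1, 16 (2 points).
  x = 12: rhs = 9, matching y values: 3, 14 (2 points).
  x = 13: rhs = 4, matching y values: 2, 15 (2 points).
  x = 14: rhs = 9, matching y values: 3, 14 (2 points).
  x = 15: rhs = 13, matching y values: 8, 9 (2 points).
  x = 16: rhs = 5, matching y values: none (0 points).
Total affine count: 20.
Full point count |E(F_17)| = 20 + 1 = 21.
Hasse bound: |21 − (17+1)| = |3| = 3 ≤ 2√17 ≈ 8.2462 ✓.


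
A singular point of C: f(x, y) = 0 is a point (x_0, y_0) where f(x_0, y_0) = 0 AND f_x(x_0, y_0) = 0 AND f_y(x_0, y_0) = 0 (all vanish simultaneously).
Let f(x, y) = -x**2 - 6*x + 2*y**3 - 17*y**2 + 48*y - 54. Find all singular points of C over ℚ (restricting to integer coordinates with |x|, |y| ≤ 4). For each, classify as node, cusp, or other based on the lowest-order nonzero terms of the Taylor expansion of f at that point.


Singular points: {(-3, 3)}; classification: node.

Compute partial derivatives:
  f_x = -2*x - 6.
  f_y = 6*y**2 - 34*y + 48.
Scan x_0 ∈ {−4, ..., 4}. For each x_0, f_y(x_0, y) is a polynomial in y; find its integer roots y ∈ {−4, ..., 4}, then test f_x and f at those candidates.
  x = -4: f_y(-4, y) = 6*y**2 - 34*y + 48; vanishes at y ∈ {3}. (-4, 3): f_x = 2 ≠ 0.
  x = -3: f_y(-3, y) = 6*y**2 - 34*y + 48; vanishes at y ∈ {3}. (-3, 3): f_x = 0, f = 0 — SINGULAR.
  x = -2: f_y(-2, y) = 6*y**2 - 34*y + 48; vanishes at y ∈ {3}. (-2, 3): f_x = -2 ≠ 0.
  x = -1: f_y(-1, y) = 6*y**2 - 34*y + 48; vanishes at y ∈ {3}. (-1, 3): f_x = -4 ≠ 0.
  x = 0: f_y(0, y) = 6*y**2 - 34*y + 48; vanishes at y ∈ {3}. (0, 3): f_x = -6 ≠ 0.
  x = 1: f_y(1, y) = 6*y**2 - 34*y + 48; vanishes at y ∈ {3}. (1, 3): f_x = -8 ≠ 0.
  x = 2: f_y(2, y) = 6*y**2 - 34*y + 48; vanishes at y ∈ {3}. (2, 3): f_x = -10 ≠ 0.
  x = 3: f_y(3, y) = 6*y**2 - 34*y + 48; vanishes at y ∈ {3}. (3, 3): f_x = -12 ≠ 0.
  x = 4: f_y(4, y) = 6*y**2 - 34*y + 48; vanishes at y ∈ {3}. (4, 3): f_x = -14 ≠ 0.
Only singular point on the grid: (-3, 3).
Classify: substitute x = -3 + u, y = 3 + v and expand: f = -u**2 + 2*v**3 + v**2.
No constant or linear terms (consistent with a singular point). Quadratic part: -u**2 + v**2. Cubic part: 2*v**3.
The quadratic part v**2 - u**2 = (v − u)(v + u) splits into two distinct linear factors, so there are two distinct tangent lines y − 3 = ±(x − -3) — this is a node (ordinary double point).
Classification: node.


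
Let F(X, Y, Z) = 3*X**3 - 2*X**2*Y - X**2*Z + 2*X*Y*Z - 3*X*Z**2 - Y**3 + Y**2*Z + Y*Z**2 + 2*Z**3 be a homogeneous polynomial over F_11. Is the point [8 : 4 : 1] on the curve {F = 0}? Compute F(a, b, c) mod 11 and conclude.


F(8,4,1) ≡ 1 (mod 11); P is NOT on the curve.

Evaluate F(8, 4, 1) term-by-term (mod 11).
  3*X**3 ↦ 3·512·1·1 = 1536
  -2*X**2*Y ↦ -2·64·4·1 = -512
  -X**2*Z ↦ -1·64·1·1 = -64
  2*X*Y*Z ↦ 2·8·4·1 = 64
  -3*X*Z**2 ↦ -3·8·1·1 = -24
  -Y**3 ↦ -1·1·64·1 = -64
  Y**2*Z ↦ 1·1·16·1 = 16
  Y*Z**2 ↦ 1·1·4·1 = 4
  2*Z**3 ↦ 2·1·1·1 = 2
Sum: F(8, 4, 1) = (1536) + (-512) + (-64) + (64) + (-24) + (-64) + (16) + (4) + (2) = 958.
Reducing mod 11: 958 ≡ 1 (mod 11).
Since F(a, b, c) ≡ 1 ≠ 0 (mod 11), P does NOT lie on the curve.


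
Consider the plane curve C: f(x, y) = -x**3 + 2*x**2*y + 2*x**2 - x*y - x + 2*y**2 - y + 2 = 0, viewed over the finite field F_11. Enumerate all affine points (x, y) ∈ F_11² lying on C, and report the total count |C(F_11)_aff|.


Affine F_11-points: {(2, 0), (2, 3), (3, 5), (3, 10), (4, 7), (8, 6), (9, 4), (9, 8), (10, 5)}; count = 9.

For each of the 121 pairs (x, y) ∈ F_11², evaluate f(x, y) mod 11. Record the zeros.
  x = 0: [0↦2, 1↦3, 2↦8, 3↦6, 4↦8, 5↦3, 6↦2, 7↦5, 8↦1, 9↦1, 10↦5]  zeros at y ∈ ∅
  x = 1: [0↦2, 1↦4, 2↦10, 3↦9, 4↦1, 5↦8, 6↦8, 7↦1, 8↦9, 9↦10, 10↦4]  zeros at y ∈ ∅
  x = 2: [0↦0, 1↦7, 2↦7, 3↦0, 4↦8, 5↦9, 6↦3, 7↦1, 8↦3, 9↦9, 10↦8]  zeros at y ∈ {0, 3}
  x = 3: [0↦1, 1↦6, 2↦4, 3↦6, 4↦1, 5↦0, 6↦3, 7↦10, 8↦10, 9↦3, 10↦0]  zeros at y ∈ {5, 10}
  x = 4: [0↦10, 1↦6, 2↦6, 3↦10, 4↦7, 5↦8, 6↦2, 7↦0, 8↦2, 9↦8, 10↦7]  zeros at y ∈ {7}
  x = 5: [0↦10, 1↦1, 2↦7, 3↦6, 4↦9, 5↦5, 6↦5, 7↦9, 8↦6, 9↦7, 10↦1]  zeros at y ∈ ∅
  x = 6: [0↦6, 1↦7, 2↦1, 3↦10, 4↦1, 5↦7, 6↦6, 7↦9, 8↦5, 9↦5, 10↦9]  zeros at y ∈ ∅
  x = 7: [0↦3, 1↦7, 2↦4, 3↦5, 4↦10, 5↦8, 6↦10, 7↦5, 8↦4, 9↦7, 10↦3]  zeros at y ∈ ∅
  x = 8: [0↦6, 1↦6, 2↦10, 3↦7, 4↦8, 5↦2, 6↦0, 7↦2, 8↦8, 9↦7, 10↦10]  zeros at y ∈ {6}
  x = 9: [0↦9, 1↦9, 2↦2, 3↦10, 4↦0, 5↦5, 6↦3, 7↦5, 8↦0, 9↦10, 10↦2]  zeros at y ∈ {4, 8}
  x = 10: [0↦6, 1↦10, 2↦7, 3↦8, 4↦2, 5↦0, 6↦2, 7↦8, 8↦7, 9↦10, 10↦6]  zeros at y ∈ {5}
Collecting zeros: affine points = {(2, 0), (2, 3), (3, 5), (3, 10), (4, 7), (8, 6), (9, 4), (9, 8), (10, 5)}.
Total count |C(F_11)_aff| = 9.


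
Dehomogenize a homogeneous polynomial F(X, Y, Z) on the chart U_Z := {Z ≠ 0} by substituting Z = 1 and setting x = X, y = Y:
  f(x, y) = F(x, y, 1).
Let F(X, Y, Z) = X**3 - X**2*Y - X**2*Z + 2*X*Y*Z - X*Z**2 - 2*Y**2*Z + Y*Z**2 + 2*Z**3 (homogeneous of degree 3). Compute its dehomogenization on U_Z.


f(x, y) = x**3 - x**2*y - x**2 + 2*x*y - x - 2*y**2 + y + 2

On U_Z we set Z = 1. Each monomial c·X^i·Y^j·Z^k in F becomes c·x^i·y^j·1^k = c·x^i·y^j.
Substituting Z = 1: F(X, Y, 1) = x**3 - x**2*y - x**2 + 2*x*y - x - 2*y**2 + y + 2.
Note: deg(f) ≤ deg(F) = 3; strict inequality happens when F is divisible by Z (lost terms).


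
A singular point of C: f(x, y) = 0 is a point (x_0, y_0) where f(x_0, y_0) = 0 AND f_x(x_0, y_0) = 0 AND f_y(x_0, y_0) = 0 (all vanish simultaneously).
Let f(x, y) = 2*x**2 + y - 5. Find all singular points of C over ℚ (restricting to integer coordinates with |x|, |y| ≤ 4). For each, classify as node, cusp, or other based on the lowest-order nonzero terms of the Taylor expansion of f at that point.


No singular points in the scanned grid; C is smooth there.

Compute partial derivatives:
  f_x = 4*x.
  f_y = 1.
f_y = 1 is a nonzero constant, so f_y never vanishes: no point (x, y) can satisfy f = f_x = f_y = 0. In particular no (x, y) ∈ {−4, ..., 4}² is singular; the curve is smooth.


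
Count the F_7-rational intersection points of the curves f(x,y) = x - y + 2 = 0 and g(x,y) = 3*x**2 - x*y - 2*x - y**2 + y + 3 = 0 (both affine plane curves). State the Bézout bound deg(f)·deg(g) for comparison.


Common zeros: ∅; count = 0; Bézout bound = 2.

deg(f) = 1, deg(g) = 2, so Bézout bound = 2.
Scan x ∈ F_7. For each x, list the y ∈ F_7 with f(x, y) ≡ 0 and those with g(x, y) ≡ 0 (mod 7); the common zeros in that column are the intersection.
  x = 0: f ≡ 0 at y ∈ {2}; g ≡ 0 at y ∈ ∅; common: ∅.
  x = 1: f ≡ 0 at y ∈ {3}; g ≡ 0 at y ∈ {2, 5}; common: ∅.
  x = 2: f ≡ 0 at y ∈ {4}; g ≡ 0 at y ∈ ∅; common: ∅.
  x = 3: f ≡ 0 at y ∈ {5}; g ≡ 0 at y ∈ {1, 4}; common: ∅.
  x = 4: f ≡ 0 at y ∈ {6}; g ≡ 0 at y ∈ ∅; common: ∅.
  x = 5: f ≡ 0 at y ∈ {0}; g ≡ 0 at y ∈ {1, 2}; common: ∅.
  x = 6: f ≡ 0 at y ∈ {1}; g ≡ 0 at y ∈ {4, 5}; common: ∅.
Collecting: common zeros = ∅, so the count is 0.
Comparison with the Bézout bound: 0 ≤ 2 = deg(f)·deg(g), as expected for curves with no common component (the affine F_7-count falls short of the bound because intersections may lie at infinity, over extension fields, or carry multiplicity).


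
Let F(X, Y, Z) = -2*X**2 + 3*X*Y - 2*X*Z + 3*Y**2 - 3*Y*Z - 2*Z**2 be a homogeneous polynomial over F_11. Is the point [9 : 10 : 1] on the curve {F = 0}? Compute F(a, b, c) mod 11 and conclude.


F(9,10,1) ≡ 6 (mod 11); P is NOT on the curve.

Evaluate F(9, 10, 1) term-by-term (mod 11).
  -2*X**2 ↦ -2·81·1·1 = -162
  3*X*Y ↦ 3·9·10·1 = 270
  -2*X*Z ↦ -2·9·1·1 = -18
  3*Y**2 ↦ 3·1·100·1 = 300
  -3*Y*Z ↦ -3·1·10·1 = -30
  -2*Z**2 ↦ -2·1·1·1 = -2
Sum: F(9, 10, 1) = (-162) + (270) + (-18) + (300) + (-30) + (-2) = 358.
Reducing mod 11: 358 ≡ 6 (mod 11).
Since F(a, b, c) ≡ 6 ≠ 0 (mod 11), P does NOT lie on the curve.


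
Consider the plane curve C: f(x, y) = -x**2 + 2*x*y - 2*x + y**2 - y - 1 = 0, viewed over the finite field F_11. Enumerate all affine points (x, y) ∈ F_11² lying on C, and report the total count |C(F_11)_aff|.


Affine F_11-points: {(0, 4), (0, 8), (2, 9), (2, 10), (3, 8), (3, 9), (5, 3), (5, 10), (6, 4), (6, 7), (10, 0), (10, 3)}; count = 12.

For each of the 121 pairs (x, y) ∈ F_11², evaluate f(x, y) mod 11. Record the zeros.
  x = 0: [0↦10, 1↦10, 2↦1, 3↦5, 4↦0, 5↦8, 6↦7, 7↦8, 8↦0, 9↦5, 10↦1]  zeros at y ∈ {4, 8}
  x = 1: [0↦7, 1↦9, 2↦2, 3↦8, 4↦5, 5↦4, 6↦5, 7↦8, 8↦2, 9↦9, 10↦7]  zeros at y ∈ ∅
  x = 2: [0↦2, 1↦6, 2↦1, 3↦9, 4↦8, 5↦9, 6↦1, 7↦6, 8↦2, 9↦0, 10↦0]  zeros at y ∈ {9, 10}
  x = 3: [0↦6, 1↦1, 2↦9, 3↦8, 4↦9, 5↦1, 6↦6, 7↦2, 8↦0, 9↦0, 10↦2]  zeros at y ∈ {8, 9}
  x = 4: [0↦8, 1↦5, 2↦4, 3↦5, 4↦8, 5↦2, 6↦9, 7↦7, 8↦7, 9↦9, 10↦2]  zeros at y ∈ ∅
  x = 5: [0↦8, 1↦7, 2↦8, 3↦0, 4↦5, 5↦1, 6↦10, 7↦10, 8↦1, 9↦5, 10↦0]  zeros at y ∈ {3, 10}
  x = 6: [0↦6, 1↦7, 2↦10, 3↦4, 4↦0, 5↦9, 6↦9, 7↦0, 8↦4, 9↦10, 10↦7]  zeros at y ∈ {4, 7}
  x = 7: [0↦2, 1↦5, 2↦10, 3↦6, 4↦4, 5↦4, 6↦6, 7↦10, 8↦5, 9↦2, 10↦1]  zeros at y ∈ ∅
  x = 8: [0↦7, 1↦1, 2↦8, 3↦6, 4↦6, 5↦8, 6↦1, 7↦7, 8↦4, 9↦3, 10↦4]  zeros at y ∈ ∅
  x = 9: [0↦10, 1↦6, 2↦4, 3↦4, 4↦6, 5↦10, 6↦5, 7↦2, 8↦1, 9↦2, 10↦5]  zeros at y ∈ ∅
  x = 10: [0↦0, 1↦9, 2↦9, 3↦0, 4↦4, 5↦10, 6↦7, 7↦6, 8↦7, 9↦10, 10↦4]  zeros at y ∈ {0, 3}
Collecting zeros: affine points = {(0, 4), (0, 8), (2, 9), (2, 10), (3, 8), (3, 9), (5, 3), (5, 10), (6, 4), (6, 7), (10, 0), (10, 3)}.
Total count |C(F_11)_aff| = 12.


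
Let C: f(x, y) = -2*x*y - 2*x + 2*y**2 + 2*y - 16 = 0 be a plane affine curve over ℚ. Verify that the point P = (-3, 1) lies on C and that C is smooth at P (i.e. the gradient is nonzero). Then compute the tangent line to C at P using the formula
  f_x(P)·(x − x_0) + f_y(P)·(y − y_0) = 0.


Tangent line at P: -4*x + 12*y - 24 = 0.

Step 1: f(-3, 1) = 0, so P lies on C.
Step 2: partial derivatives
  f_x(x, y) = -2*y - 2, f_y(x, y) = -2*x + 4*y + 2.
  f_x(P) = -4, f_y(P) = 12 (gradient nonzero, so P is smooth).
Step 3: tangent line at P: -4·(x − -3) + 12·(y − 1) = 0.
Expanding: -4*x + 12*y - 24 = 0.


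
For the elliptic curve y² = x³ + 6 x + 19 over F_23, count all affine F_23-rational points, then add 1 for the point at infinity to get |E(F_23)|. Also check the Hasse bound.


Affine points = {(1, 7), (1, 16), (2, 4), (2, 19), (3, 8), (3, 15), (5, 6), (5, 17), (6, 8), (6, 15), (7, 6), (7, 17), (8, 2), (8, 21), (11, 6), (11, 17), (12, 5), (12, 18), (14, 8), (14, 15), (16, 5), (16, 18), (18, 5), (18, 18), (19, 0), (22, 9), (22, 14)}; affine count = 27; |E(F_23)| = 28.

Discriminant check: Δ ∝ 4a³ + 27b² = 4·6³ + 27·19² = 4·216 + 27·361 ≡ 8 (mod 23). Nonzero ⇒ E is nonsingular.
For each x ∈ F_23, compute rhs = x³ + 6·x + 19 mod 23, then count y ∈ F_23 with y² ≡ rhs.
  x = 0: rhs = 19, matching y values: none (0 points).
  x = 1: rhs = 3, matching y values: 7, 16 (2 points).
  x = 2: rhs = 16, matching y values: 4, 19 (2 points).
  x = 3: rhs = 18, matching y values: 8, 15 (2 points).
  x = 4: rhs = 15, matching y values: none (0 points).
  x = 5: rhs = 13, matching y values: 6, 17 (2 points).
  x = 6: rhs = 18, matching y values: 8, 15 (2 points).
  x = 7: rhs = 13, matching y values: 6, 17 (2 points).
  x = 8: rhs = 4, matching y values: 2, 21 (2 points).
  x = 9: rhs = 20, matching y values: none (0 points).
  x = 10: rhs = 21, matching y values: none (0 points).
  x = 11: rhs = 13, matching y values: 6, 17 (2 points).
  x = 12: rhs = 2, matching y values: 5, 18 (2 points).
  x = 13: rhs = 17, matching y values: none (0 points).
  x = 14: rhs = 18, matching y values: 8, 15 (2 points).
  x = 15: rhs = 11, matching y values: none (0 points).
  x = 16: rhs = 2, matching y values: 5, 18 (2 points).
  x = 17: rhs = 20, matching y values: none (0 points).
  x = 18: rhs = 2, matching y values: 5, 18 (2 points).
  x = 19: rhs = 0, matching y values: 0 (1 points).
  x = 20: rhs = 20, matching y values: none (0 points).
  x = 21: rhs = 22, matching y values: none (0 points).
  x = 22: rhs = 12, matching y values: 9, 14 (2 points).
Total affine count: 27.
Full point count |E(F_23)| = 27 + 1 = 28.
Hasse bound: |28 − (23+1)| = |4| = 4 ≤ 2√23 ≈ 9.5917 ✓.


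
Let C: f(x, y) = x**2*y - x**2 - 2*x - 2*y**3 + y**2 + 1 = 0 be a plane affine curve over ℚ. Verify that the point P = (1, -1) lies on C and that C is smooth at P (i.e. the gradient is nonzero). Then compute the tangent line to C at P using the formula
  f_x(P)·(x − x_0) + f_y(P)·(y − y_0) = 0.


Tangent line at P: -6*x - 7*y - 1 = 0.

Step 1: f(1, -1) = 0, so P lies on C.
Step 2: partial derivatives
  f_x(x, y) = 2*x*y - 2*x - 2, f_y(x, y) = x**2 - 6*y**2 + 2*y.
  f_x(P) = -6, f_y(P) = -7 (gradient nonzero, so P is smooth).
Step 3: tangent line at P: -6·(x − 1) + -7·(y − -1) = 0.
Expanding: -6*x - 7*y - 1 = 0.


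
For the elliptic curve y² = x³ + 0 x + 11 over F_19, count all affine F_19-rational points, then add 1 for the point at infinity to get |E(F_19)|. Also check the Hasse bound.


Affine points = {(0, 7), (0, 12), (2, 0), (3, 0), (10, 2), (10, 17), (13, 2), (13, 17), (14, 0), (15, 2), (15, 17)}; affine count = 11; |E(F_19)| = 12.

Discriminant check: Δ ∝ 4a³ + 27b² = 4·0³ + 27·11² = 4·0 + 27·121 ≡ 18 (mod 19). Nonzero ⇒ E is nonsingular.
For each x ∈ F_19, compute rhs = x³ + 0·x + 11 mod 19, then count y ∈ F_19 with y² ≡ rhs.
  x = 0: rhs = 11, matching y values: 7, 12 (2 points).
  x = 1: rhs = 12, matching y values: none (0 points).
  x = 2: rhs = 0, matching y values: 0 (1 points).
  x = 3: rhs = 0, matching y values: 0 (1 points).
  x = 4: rhs = 18, matching y values: none (0 points).
  x = 5: rhs = 3, matching y values: none (0 points).
  x = 6: rhs = 18, matching y values: none (0 points).
  x = 7: rhs = 12, matching y values: none (0 points).
  x = 8: rhs = 10, matching y values: none (0 points).
  x = 9: rhs = 18, matching y values: none (0 points).
  x = 10: rhs = 4, matching y values: 2, 17 (2 points).
  x = 11: rhs = 12, matching y values: none (0 points).
  x = 12: rhs = 10, matching y values: none (0 points).
  x = 13: rhs = 4, matching y values: 2, 17 (2 points).
  x = 14: rhs = 0, matching y values: 0 (1 points).
  x = 15: rhs = 4, matching y values: 2, 17 (2 points).
  x = 16: rhs = 3, matching y values: none (0 points).
  x = 17: rhs = 3, matching y values: none (0 points).
  x = 18: rhs = 10, matching y values: none (0 points).
Total affine count: 11.
Full point count |E(F_19)| = 11 + 1 = 12.
Hasse bound: |12 − (19+1)| = |-8| = 8 ≤ 2√19 ≈ 8.7178 ✓.


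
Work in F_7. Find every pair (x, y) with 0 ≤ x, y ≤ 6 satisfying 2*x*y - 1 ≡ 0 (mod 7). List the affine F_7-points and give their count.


Affine F_7-points: {(1, 4), (2, 2), (3, 6), (4, 1), (5, 5), (6, 3)}; count = 6.

For each of the 49 pairs (x, y) ∈ F_7², evaluate f(x, y) mod 7. Record the zeros.
  x = 0: [0↦6, 1↦6, 2↦6, 3↦6, 4↦6, 5↦6, 6↦6]  zeros at y ∈ ∅
  x = 1: [0↦6, 1↦1, 2↦3, 3↦5, 4↦0, 5↦2, 6↦4]  zeros at y ∈ {4}
  x = 2: [0↦6, 1↦3, 2↦0, 3↦4, 4↦1, 5↦5, 6↦2]  zeros at y ∈ {2}
  x = 3: [0↦6, 1↦5, 2↦4, 3↦3, 4↦2, 5↦1, 6↦0]  zeros at y ∈ {6}
  x = 4: [0↦6, 1↦0, 2↦1, 3↦2, 4↦3, 5↦4, 6↦5]  zeros at y ∈ {1}
  x = 5: [0↦6, 1↦2, 2↦5, 3↦1, 4↦4, 5↦0, 6↦3]  zeros at y ∈ {5}
  x = 6: [0↦6, 1↦4, 2↦2, 3↦0, 4↦5, 5↦3, 6↦1]  zeros at y ∈ {3}
Collecting zeros: affine points = {(1, 4), (2, 2), (3, 6), (4, 1), (5, 5), (6, 3)}.
Total count |C(F_7)_aff| = 6.


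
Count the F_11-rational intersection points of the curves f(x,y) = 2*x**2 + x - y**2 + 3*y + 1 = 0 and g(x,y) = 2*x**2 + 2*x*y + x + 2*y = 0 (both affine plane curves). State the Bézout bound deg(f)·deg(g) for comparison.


Common zeros: ∅; count = 0; Bézout bound = 4.

deg(f) = 2, deg(g) = 2, so Bézout bound = 4.
Scan x ∈ F_11. For each x, list the y ∈ F_11 with f(x, y) ≡ 0 and those with g(x, y) ≡ 0 (mod 11); the common zeros in that column are the intersection.
  x = 0: f ≡ 0 at y ∈ ∅; g ≡ 0 at y ∈ {0}; common: ∅.
  x = 1: f ≡ 0 at y ∈ {4, 10}; g ≡ 0 at y ∈ {2}; common: ∅.
  x = 2: f ≡ 0 at y ∈ {0, 3}; g ≡ 0 at y ∈ {2}; common: ∅.
  x = 3: f ≡ 0 at y ∈ {0, 3}; g ≡ 0 at y ∈ {7}; common: ∅.
  x = 4: f ≡ 0 at y ∈ {4, 10}; g ≡ 0 at y ∈ {3}; common: ∅.
  x = 5: f ≡ 0 at y ∈ ∅; g ≡ 0 at y ∈ {0}; common: ∅.
  x = 6: f ≡ 0 at y ∈ ∅; g ≡ 0 at y ∈ {7}; common: ∅.
  x = 7: f ≡ 0 at y ∈ {6, 8}; g ≡ 0 at y ∈ {1}; common: ∅.
  x = 8: f ≡ 0 at y ∈ ∅; g ≡ 0 at y ∈ {1}; common: ∅.
  x = 9: f ≡ 0 at y ∈ {6, 8}; g ≡ 0 at y ∈ {3}; common: ∅.
  x = 10: f ≡ 0 at y ∈ ∅; g ≡ 0 at y ∈ ∅; common: ∅.
Collecting: common zeros = ∅, so the count is 0.
Comparison with the Bézout bound: 0 ≤ 4 = deg(f)·deg(g), as expected for curves with no common component (the affine F_11-count falls short of the bound because intersections may lie at infinity, over extension fields, or carry multiplicity).


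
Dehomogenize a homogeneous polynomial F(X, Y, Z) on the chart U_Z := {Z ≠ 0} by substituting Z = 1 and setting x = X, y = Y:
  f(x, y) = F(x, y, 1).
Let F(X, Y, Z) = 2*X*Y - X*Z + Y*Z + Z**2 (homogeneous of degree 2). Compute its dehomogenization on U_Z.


f(x, y) = 2*x*y - x + y + 1

On U_Z we set Z = 1. Each monomial c·X^i·Y^j·Z^k in F becomes c·x^i·y^j·1^k = c·x^i·y^j.
Substituting Z = 1: F(X, Y, 1) = 2*x*y - x + y + 1.
Note: deg(f) ≤ deg(F) = 2; strict inequality happens when F is divisible by Z (lost terms).


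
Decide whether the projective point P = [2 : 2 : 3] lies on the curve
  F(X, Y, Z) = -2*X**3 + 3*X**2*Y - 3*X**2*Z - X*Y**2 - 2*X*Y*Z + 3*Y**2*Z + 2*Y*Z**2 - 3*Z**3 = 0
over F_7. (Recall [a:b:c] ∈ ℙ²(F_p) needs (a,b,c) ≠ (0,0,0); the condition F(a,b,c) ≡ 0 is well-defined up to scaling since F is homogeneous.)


F(2,2,3) ≡ 1 (mod 7); P is NOT on the curve.

Evaluate F(2, 2, 3) term-by-term (mod 7).
  -2*X**3 ↦ -2·8·1·1 = -16
  3*X**2*Y ↦ 3·4·2·1 = 24
  -3*X**2*Z ↦ -3·4·1·3 = -36
  -X*Y**2 ↦ -1·2·4·1 = -8
  -2*X*Y*Z ↦ -2·2·2·3 = -24
  3*Y**2*Z ↦ 3·1·4·3 = 36
  2*Y*Z**2 ↦ 2·1·2·9 = 36
  -3*Z**3 ↦ -3·1·1·27 = -81
Sum: F(2, 2, 3) = (-16) + (24) + (-36) + (-8) + (-24) + (36) + (36) + (-81) = -69.
Reducing mod 7: -69 ≡ 1 (mod 7).
Since F(a, b, c) ≡ 1 ≠ 0 (mod 7), P does NOT lie on the curve.


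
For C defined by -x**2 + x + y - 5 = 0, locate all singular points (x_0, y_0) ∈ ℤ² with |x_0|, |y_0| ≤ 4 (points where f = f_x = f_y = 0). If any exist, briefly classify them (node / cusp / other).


No singular points in the scanned grid; C is smooth there.

Compute partial derivatives:
  f_x = 1 - 2*x.
  f_y = 1.
f_y = 1 is a nonzero constant, so f_y never vanishes: no point (x, y) can satisfy f = f_x = f_y = 0. In particular no (x, y) ∈ {−4, ..., 4}² is singular; the curve is smooth.


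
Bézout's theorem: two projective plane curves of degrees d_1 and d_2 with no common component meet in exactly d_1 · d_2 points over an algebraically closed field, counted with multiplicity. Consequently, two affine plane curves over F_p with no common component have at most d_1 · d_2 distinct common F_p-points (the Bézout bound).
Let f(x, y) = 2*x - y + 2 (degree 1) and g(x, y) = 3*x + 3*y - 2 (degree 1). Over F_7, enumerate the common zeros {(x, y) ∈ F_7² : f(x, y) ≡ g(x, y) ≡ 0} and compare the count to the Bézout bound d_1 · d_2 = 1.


Common zeros: {(5, 5)}; count = 1; Bézout bound = 1.

deg(f) = 1, deg(g) = 1, so Bézout bound = 1.
Scan x ∈ F_7. For each x, list the y ∈ F_7 with f(x, y) ≡ 0 and those with g(x, y) ≡ 0 (mod 7); the common zeros in that column are the intersection.
  x = 0: f ≡ 0 at y ∈ {2}; g ≡ 0 at y ∈ {3}; common: ∅.
  x = 1: f ≡ 0 at y ∈ {4}; g ≡ 0 at y ∈ {2}; common: ∅.
  x = 2: f ≡ 0 at y ∈ {6}; g ≡ 0 at y ∈ {1}; common: ∅.
  x = 3: f ≡ 0 at y ∈ {1}; g ≡ 0 at y ∈ {0}; common: ∅.
  x = 4: f ≡ 0 at y ∈ {3}; g ≡ 0 at y ∈ {6}; common: ∅.
  x = 5: f ≡ 0 at y ∈ {5}; g ≡ 0 at y ∈ {5}; common: {5}.
  x = 6: f ≡ 0 at y ∈ {0}; g ≡ 0 at y ∈ {4}; common: ∅.
Collecting: common zeros = {(5, 5)}, so the count is 1.
Comparison with the Bézout bound: 1 ≤ 1 = deg(f)·deg(g), as expected for curves with no common component (the bound is attained).


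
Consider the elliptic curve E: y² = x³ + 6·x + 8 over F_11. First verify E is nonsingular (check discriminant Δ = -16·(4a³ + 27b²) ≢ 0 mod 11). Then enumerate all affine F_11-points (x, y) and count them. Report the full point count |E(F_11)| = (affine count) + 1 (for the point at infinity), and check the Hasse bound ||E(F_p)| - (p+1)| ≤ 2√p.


Affine points = {(1, 2), (1, 9), (3, 3), (3, 8), (5, 3), (5, 8), (10, 1), (10, 10)}; affine count = 8; |E(F_11)| = 9.

Discriminant check: Δ ∝ 4a³ + 27b² = 4·6³ + 27·8² = 4·216 + 27·64 ≡ 7 (mod 11). Nonzero ⇒ E is nonsingular.
For each x ∈ F_11, compute rhs = x³ + 6·x + 8 mod 11, then count y ∈ F_11 with y² ≡ rhs.
  x = 0: rhs = 8, matching y values: none (0 points).
  x = 1: rhs = 4, matching y values: 2, 9 (2 points).
  x = 2: rhs = 6, matching y values: none (0 points).
  x = 3: rhs = 9, matching y values: 3, 8 (2 points).
  x = 4: rhs = 8, matching y values: none (0 points).
  x = 5: rhs = 9, matching y values: 3, 8 (2 points).
  x = 6: rhs = 7, matching y values: none (0 points).
  x = 7: rhs = 8, matching y values: none (0 points).
  x = 8: rhs = 7, matching y values: none (0 points).
  x = 9: rhs = 10, matching y values: none (0 points).
  x = 10: rhs = 1, matching y values: 1, 10 (2 points).
Total affine count: 8.
Full point count |E(F_11)| = 8 + 1 = 9.
Hasse bound: |9 − (11+1)| = |-3| = 3 ≤ 2√11 ≈ 6.6332 ✓.


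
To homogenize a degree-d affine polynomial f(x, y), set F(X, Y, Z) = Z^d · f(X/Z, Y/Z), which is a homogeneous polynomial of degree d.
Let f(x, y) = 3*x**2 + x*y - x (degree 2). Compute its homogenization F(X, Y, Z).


F(X, Y, Z) = 3*X**2 + X*Y - X*Z

deg(f) = 2.
Substitute x = X/Z, y = Y/Z into f, then multiply by Z^2.
  monomial 3·x^2·y^0 ↦ 3·X^2·Y^0·Z^0.
  monomial 1·x^1·y^1 ↦ 1·X^1·Y^1·Z^0.
  monomial -1·x^1·y^0 ↦ -1·X^1·Y^0·Z^1.
Collecting: F(X, Y, Z) = 3*X**2 + X*Y - X*Z.


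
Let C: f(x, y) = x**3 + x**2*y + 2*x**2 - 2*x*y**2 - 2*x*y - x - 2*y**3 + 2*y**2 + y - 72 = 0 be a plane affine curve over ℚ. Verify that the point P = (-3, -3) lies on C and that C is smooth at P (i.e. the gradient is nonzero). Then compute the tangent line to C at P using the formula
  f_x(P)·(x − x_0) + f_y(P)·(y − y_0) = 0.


Tangent line at P: 20*x - 86*y - 198 = 0.

Step 1: f(-3, -3) = 0, so P lies on C.
Step 2: partial derivatives
  f_x(x, y) = 3*x**2 + 2*x*y + 4*x - 2*y**2 - 2*y - 1, f_y(x, y) = x**2 - 4*x*y - 2*x - 6*y**2 + 4*y + 1.
  f_x(P) = 20, f_y(P) = -86 (gradient nonzero, so P is smooth).
Step 3: tangent line at P: 20·(x − -3) + -86·(y − -3) = 0.
Expanding: 20*x - 86*y - 198 = 0.


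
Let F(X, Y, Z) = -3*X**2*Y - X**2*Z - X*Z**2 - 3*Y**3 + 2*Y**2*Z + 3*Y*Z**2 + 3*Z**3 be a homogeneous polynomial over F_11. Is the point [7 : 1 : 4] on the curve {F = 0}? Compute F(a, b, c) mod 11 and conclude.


F(7,1,4) ≡ 10 (mod 11); P is NOT on the curve.

Evaluate F(7, 1, 4) term-by-term (mod 11).
  -3*X**2*Y ↦ -3·49·1·1 = -147
  -X**2*Z ↦ -1·49·1·4 = -196
  -X*Z**2 ↦ -1·7·1·16 = -112
  -3*Y**3 ↦ -3·1·1·1 = -3
  2*Y**2*Z ↦ 2·1·1·4 = 8
  3*Y*Z**2 ↦ 3·1·1·16 = 48
  3*Z**3 ↦ 3·1·1·64 = 192
Sum: F(7, 1, 4) = (-147) + (-196) + (-112) + (-3) + (8) + (48) + (192) = -210.
Reducing mod 11: -210 ≡ 10 (mod 11).
Since F(a, b, c) ≡ 10 ≠ 0 (mod 11), P does NOT lie on the curve.


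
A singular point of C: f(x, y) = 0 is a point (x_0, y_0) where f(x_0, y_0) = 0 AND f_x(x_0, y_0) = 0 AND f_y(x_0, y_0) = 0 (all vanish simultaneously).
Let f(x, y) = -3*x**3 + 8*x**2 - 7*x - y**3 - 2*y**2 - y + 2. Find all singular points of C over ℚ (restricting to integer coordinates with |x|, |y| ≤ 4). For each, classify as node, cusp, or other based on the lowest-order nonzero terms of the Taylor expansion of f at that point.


Singular points: {(1, -1)}; classification: node.

Compute partial derivatives:
  f_x = -9*x**2 + 16*x - 7.
  f_y = -3*y**2 - 4*y - 1.
Scan x_0 ∈ {−4, ..., 4}. For each x_0, f_y(x_0, y) is a polynomial in y; find its integer roots y ∈ {−4, ..., 4}, then test f_x and f at those candidates.
  x = -4: f_y(-4, y) = -3*y**2 - 4*y - 1; vanishes at y ∈ {-1}. (-4, -1): f_x = -215 ≠ 0.
  x = -3: f_y(-3, y) = -3*y**2 - 4*y - 1; vanishes at y ∈ {-1}. (-3, -1): f_x = -136 ≠ 0.
  x = -2: f_y(-2, y) = -3*y**2 - 4*y - 1; vanishes at y ∈ {-1}. (-2, -1): f_x = -75 ≠ 0.
  x = -1: f_y(-1, y) = -3*y**2 - 4*y - 1; vanishes at y ∈ {-1}. (-1, -1): f_x = -32 ≠ 0.
  x = 0: f_y(0, y) = -3*y**2 - 4*y - 1; vanishes at y ∈ {-1}. (0, -1): f_x = -7 ≠ 0.
  x = 1: f_y(1, y) = -3*y**2 - 4*y - 1; vanishes at y ∈ {-1}. (1, -1): f_x = 0, f = 0 — SINGULAR.
  x = 2: f_y(2, y) = -3*y**2 - 4*y - 1; vanishes at y ∈ {-1}. (2, -1): f_x = -11 ≠ 0.
  x = 3: f_y(3, y) = -3*y**2 - 4*y - 1; vanishes at y ∈ {-1}. (3, -1): f_x = -40 ≠ 0.
  x = 4: f_y(4, y) = -3*y**2 - 4*y - 1; vanishes at y ∈ {-1}. (4, -1): f_x = -87 ≠ 0.
Only singular point on the grid: (1, -1).
Classify: substitute x = 1 + u, y = -1 + v and expand: f = -3*u**3 - u**2 - v**3 + v**2.
No constant or linear terms (consistent with a singular point). Quadratic part: -u**2 + v**2. Cubic part: -3*u**3 - v**3.
The quadratic part v**2 - u**2 = (v − u)(v + u) splits into two distinct linear factors, so there are two distinct tangent lines y − -1 = ±(x − 1) — this is a node (ordinary double point).
Classification: node.


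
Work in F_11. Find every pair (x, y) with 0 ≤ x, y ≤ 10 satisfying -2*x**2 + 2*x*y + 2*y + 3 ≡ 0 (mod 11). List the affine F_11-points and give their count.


Affine F_11-points: {(0, 4), (1, 8), (2, 10), (3, 6), (4, 4), (5, 3), (6, 1), (7, 8), (8, 10), (9, 3)}; count = 10.

For each of the 121 pairs (x, y) ∈ F_11², evaluate f(x, y) mod 11. Record the zeros.
  x = 0: [0↦3, 1↦5, 2↦7, 3↦9, 4↦0, 5↦2, 6↦4, 7↦6, 8↦8, 9↦10, 10↦1]  zeros at y ∈ {4}
  x = 1: [0↦1, 1↦5, 2↦9, 3↦2, 4↦6, 5↦10, 6↦3, 7↦7, 8↦0, 9↦4, 10↦8]  zeros at y ∈ {8}
  x = 2: [0↦6, 1↦1, 2↦7, 3↦2, 4↦8, 5↦3, 6↦9, 7↦4, 8↦10, 9↦5, 10↦0]  zeros at y ∈ {10}
  x = 3: [0↦7, 1↦4, 2↦1, 3↦9, 4↦6, 5↦3, 6↦0, 7↦8, 8↦5, 9↦2, 10↦10]  zeros at y ∈ {6}
  x = 4: [0↦4, 1↦3, 2↦2, 3↦1, 4↦0, 5↦10, 6↦9, 7↦8, 8↦7, 9↦6, 10↦5]  zeros at y ∈ {4}
  x = 5: [0↦8, 1↦9, 2↦10, 3↦0, 4↦1, 5↦2, 6↦3, 7↦4, 8↦5, 9↦6, 10↦7]  zeros at y ∈ {3}
  x = 6: [0↦8, 1↦0, 2↦3, 3↦6, 4↦9, 5↦1, 6↦4, 7↦7, 8↦10, 9↦2, 10↦5]  zeros at y ∈ {1}
  x = 7: [0↦4, 1↦9, 2↦3, 3↦8, 4↦2, 5↦7, 6↦1, 7↦6, 8↦0, 9↦5, 10↦10]  zeros at y ∈ {8}
  x = 8: [0↦7, 1↦3, 2↦10, 3↦6, 4↦2, 5↦9, 6↦5, 7↦1, 8↦8, 9↦4, 10↦0]  zeros at y ∈ {10}
  x = 9: [0↦6, 1↦4, 2↦2, 3↦0, 4↦9, 5↦7, 6↦5, 7↦3, 8↦1, 9↦10, 10↦8]  zeros at y ∈ {3}
  x = 10: [0↦1, 1↦1, 2↦1, 3↦1, 4↦1, 5↦1, 6↦1, 7↦1, 8↦1, 9↦1, 10↦1]  zeros at y ∈ ∅
Collecting zeros: affine points = {(0, 4), (1, 8), (2, 10), (3, 6), (4, 4), (5, 3), (6, 1), (7, 8), (8, 10), (9, 3)}.
Total count |C(F_11)_aff| = 10.


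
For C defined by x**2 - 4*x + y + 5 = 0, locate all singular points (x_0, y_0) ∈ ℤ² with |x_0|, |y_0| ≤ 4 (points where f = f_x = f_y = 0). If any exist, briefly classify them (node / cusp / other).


No singular points in the scanned grid; C is smooth there.

Compute partial derivatives:
  f_x = 2*x - 4.
  f_y = 1.
f_y = 1 is a nonzero constant, so f_y never vanishes: no point (x, y) can satisfy f = f_x = f_y = 0. In particular no (x, y) ∈ {−4, ..., 4}² is singular; the curve is smooth.


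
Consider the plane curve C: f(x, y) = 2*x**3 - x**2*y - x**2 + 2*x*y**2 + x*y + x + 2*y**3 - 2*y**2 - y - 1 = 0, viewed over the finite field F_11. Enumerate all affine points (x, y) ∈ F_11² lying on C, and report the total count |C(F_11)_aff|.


Affine F_11-points: {(1, 10), (2, 9), (3, 7), (4, 1), (4, 8), (4, 10), (6, 10), (8, 8), (9, 3), (9, 8), (10, 2)}; count = 11.

For each of the 121 pairs (x, y) ∈ F_11², evaluate f(x, y) mod 11. Record the zeros.
  x = 0: [0↦10, 1↦9, 2↦5, 3↦10, 4↦3, 5↦7, 6↦1, 7↦8, 8↦7, 9↦10, 10↦7]  zeros at y ∈ ∅
  x = 1: [0↦1, 1↦2, 2↦4, 3↦8, 4↦4, 5↦4, 6↦9, 7↦9, 8↦5, 9↦9, 10↦0]  zeros at y ∈ {10}
  x = 2: [0↦2, 1↦3, 2↦9, 3↦10, 4↦7, 5↦1, 6↦4, 7↦6, 8↦8, 9↦0, 10↦5]  zeros at y ∈ {9}
  x = 3: [0↦3, 1↦2, 2↦10, 3↦6, 4↦2, 5↦10, 6↦9, 7↦0, 8↦6, 9↦6, 10↦1]  zeros at y ∈ {7}
  x = 4: [0↦5, 1↦0, 2↦8, 3↦8, 4↦1, 5↦10, 6↦3, 7↦3, 8↦0, 9↦6, 10↦0]  zeros at y ∈ {1, 8, 10}
  x = 5: [0↦9, 1↦9, 2↦4, 3↦6, 4↦5, 5↦2, 6↦9, 7↦5, 8↦2, 9↦1, 10↦3]  zeros at y ∈ ∅
  x = 6: [0↦5, 1↦8, 2↦10, 3↦1, 4↦4, 5↦9, 6↦6, 7↦7, 8↦2, 9↦3, 10↦0]  zeros at y ∈ {10}
  x = 7: [0↦5, 1↦9, 2↦5, 3↦5, 4↦10, 5↦10, 6↦6, 7↦10, 8↦1, 9↦2, 10↦3]  zeros at y ∈ ∅
  x = 8: [0↦10, 1↦2, 2↦1, 3↦8, 4↦2, 5↦6, 6↦10, 7↦4, 8↦0, 9↦10, 10↦2]  zeros at y ∈ {8}
  x = 9: [0↦10, 1↦10, 2↦10, 3↦0, 4↦3, 5↦9, 6↦8, 7↦1, 8↦0, 9↦6, 10↦9]  zeros at y ∈ {3, 8}
  x = 10: [0↦6, 1↦1, 2↦0, 3↦4, 4↦3, 5↦9, 6↦1, 7↦2, 8↦2, 9↦2, 10↦3]  zeros at y ∈ {2}
Collecting zeros: affine points = {(1, 10), (2, 9), (3, 7), (4, 1), (4, 8), (4, 10), (6, 10), (8, 8), (9, 3), (9, 8), (10, 2)}.
Total count |C(F_11)_aff| = 11.


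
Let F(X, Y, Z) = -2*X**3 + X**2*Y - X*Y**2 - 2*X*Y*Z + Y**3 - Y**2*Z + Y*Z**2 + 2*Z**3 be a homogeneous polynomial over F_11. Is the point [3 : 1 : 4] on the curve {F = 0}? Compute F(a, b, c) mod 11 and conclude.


F(3,1,4) ≡ 3 (mod 11); P is NOT on the curve.

Evaluate F(3, 1, 4) term-by-term (mod 11).
  -2*X**3 ↦ -2·27·1·1 = -54
  X**2*Y ↦ 1·9·1·1 = 9
  -X*Y**2 ↦ -1·3·1·1 = -3
  -2*X*Y*Z ↦ -2·3·1·4 = -24
  Y**3 ↦ 1·1·1·1 = 1
  -Y**2*Z ↦ -1·1·1·4 = -4
  Y*Z**2 ↦ 1·1·1·16 = 16
  2*Z**3 ↦ 2·1·1·64 = 128
Sum: F(3, 1, 4) = (-54) + (9) + (-3) + (-24) + (1) + (-4) + (16) + (128) = 69.
Reducing mod 11: 69 ≡ 3 (mod 11).
Since F(a, b, c) ≡ 3 ≠ 0 (mod 11), P does NOT lie on the curve.


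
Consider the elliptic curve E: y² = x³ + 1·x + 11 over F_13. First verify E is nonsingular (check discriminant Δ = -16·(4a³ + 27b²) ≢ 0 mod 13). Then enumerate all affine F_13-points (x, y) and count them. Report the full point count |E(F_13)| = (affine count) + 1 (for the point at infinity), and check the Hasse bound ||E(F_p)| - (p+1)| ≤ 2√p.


Affine points = {(1, 0), (4, 1), (4, 12), (6, 5), (6, 8), (7, 6), (7, 7), (11, 1), (11, 12), (12, 3), (12, 10)}; affine count = 11; |E(F_13)| = 12.

Discriminant check: Δ ∝ 4a³ + 27b² = 4·1³ + 27·11² = 4·1 + 27·121 ≡ 8 (mod 13). Nonzero ⇒ E is nonsingular.
For each x ∈ F_13, compute rhs = x³ + 1·x + 11 mod 13, then count y ∈ F_13 with y² ≡ rhs.
  x = 0: rhs = 11, matching y values: none (0 points).
  x = 1: rhs = 0, matching y values: 0 (1 points).
  x = 2: rhs = 8, matching y values: none (0 points).
  x = 3: rhs = 2, matching y values: none (0 points).
  x = 4: rhs = 1, matching y values: 1, 12 (2 points).
  x = 5: rhs = 11, matching y values: none (0 points).
  x = 6: rhs = 12, matching y values: 5, 8 (2 points).
  x = 7: rhs = 10, matching y values: 6, 7 (2 points).
  x = 8: rhs = 11, matching y values: none (0 points).
  x = 9: rhs = 8, matching y values: none (0 points).
  x = 10: rhs = 7, matching y values: none (0 points).
  x = 11: rhs = 1, matching y values: 1, 12 (2 points).
  x = 12: rhs = 9, matching y values: 3, 10 (2 points).
Total affine count: 11.
Full point count |E(F_13)| = 11 + 1 = 12.
Hasse bound: |12 − (13+1)| = |-2| = 2 ≤ 2√13 ≈ 7.2111 ✓.


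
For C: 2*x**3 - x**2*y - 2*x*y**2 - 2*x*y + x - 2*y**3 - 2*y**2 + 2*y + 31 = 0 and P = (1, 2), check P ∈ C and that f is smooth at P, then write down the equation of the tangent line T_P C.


Tangent line at P: -9*x - 41*y + 91 = 0.

Step 1: f(1, 2) = 0, so P lies on C.
Step 2: partial derivatives
  f_x(x, y) = 6*x**2 - 2*x*y - 2*y**2 - 2*y + 1, f_y(x, y) = -x**2 - 4*x*y - 2*x - 6*y**2 - 4*y + 2.
  f_x(P) = -9, f_y(P) = -41 (gradient nonzero, so P is smooth).
Step 3: tangent line at P: -9·(x − 1) + -41·(y − 2) = 0.
Expanding: -9*x - 41*y + 91 = 0.


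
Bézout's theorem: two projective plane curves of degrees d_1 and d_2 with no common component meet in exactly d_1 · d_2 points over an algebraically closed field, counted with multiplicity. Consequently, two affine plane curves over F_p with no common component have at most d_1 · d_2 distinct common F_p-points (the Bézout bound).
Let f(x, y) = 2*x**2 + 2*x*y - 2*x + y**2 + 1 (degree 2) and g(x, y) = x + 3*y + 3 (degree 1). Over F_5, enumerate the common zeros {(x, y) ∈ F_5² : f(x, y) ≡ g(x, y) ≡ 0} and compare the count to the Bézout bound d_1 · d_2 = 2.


Common zeros: {(2, 0), (3, 3)}; count = 2; Bézout bound = 2.

deg(f) = 2, deg(g) = 1, so Bézout bound = 2.
Scan x ∈ F_5. For each x, list the y ∈ F_5 with f(x, y) ≡ 0 and those with g(x, y) ≡ 0 (mod 5); the common zeros in that column are the intersection.
  x = 0: f ≡ 0 at y ∈ {2, 3}; g ≡ 0 at y ∈ {4}; common: ∅.
  x = 1: f ≡ 0 at y ∈ {4}; g ≡ 0 at y ∈ {2}; common: ∅.
  x = 2: f ≡ 0 at y ∈ {0, 1}; g ≡ 0 at y ∈ {0}; common: {0}.
  x = 3: f ≡ 0 at y ∈ {1, 3}; g ≡ 0 at y ∈ {3}; common: {3}.
  x = 4: f ≡ 0 at y ∈ {0, 2}; g ≡ 0 at y ∈ {1}; common: ∅.
Collecting: common zeros = {(2, 0), (3, 3)}, so the count is 2.
Comparison with the Bézout bound: 2 ≤ 2 = deg(f)·deg(g), as expected for curves with no common component (the bound is attained).


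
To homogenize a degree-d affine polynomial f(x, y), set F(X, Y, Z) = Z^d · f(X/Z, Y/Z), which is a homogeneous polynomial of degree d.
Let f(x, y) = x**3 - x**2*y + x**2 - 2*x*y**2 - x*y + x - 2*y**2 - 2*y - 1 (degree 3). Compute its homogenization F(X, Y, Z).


F(X, Y, Z) = X**3 - X**2*Y + X**2*Z - 2*X*Y**2 - X*Y*Z + X*Z**2 - 2*Y**2*Z - 2*Y*Z**2 - Z**3

deg(f) = 3.
Substitute x = X/Z, y = Y/Z into f, then multiply by Z^3.
  monomial 1·x^3·y^0 ↦ 1·X^3·Y^0·Z^0.
  monomial -1·x^2·y^1 ↦ -1·X^2·Y^1·Z^0.
  monomial 1·x^2·y^0 ↦ 1·X^2·Y^0·Z^1.
  monomial -2·x^1·y^2 ↦ -2·X^1·Y^2·Z^0.
  monomial -1·x^1·y^1 ↦ -1·X^1·Y^1·Z^1.
  monomial 1·x^1·y^0 ↦ 1·X^1·Y^0·Z^2.
  monomial -2·x^0·y^2 ↦ -2·X^0·Y^2·Z^1.
  monomial -2·x^0·y^1 ↦ -2·X^0·Y^1·Z^2.
  monomial -1·x^0·y^0 ↦ -1·X^0·Y^0·Z^3.
Collecting: F(X, Y, Z) = X**3 - X**2*Y + X**2*Z - 2*X*Y**2 - X*Y*Z + X*Z**2 - 2*Y**2*Z - 2*Y*Z**2 - Z**3.


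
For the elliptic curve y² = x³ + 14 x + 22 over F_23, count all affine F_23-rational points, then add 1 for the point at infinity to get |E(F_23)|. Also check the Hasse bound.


Affine points = {(2, 9), (2, 14), (4, 2), (4, 21), (6, 0), (7, 7), (7, 16), (8, 5), (8, 18), (9, 7), (9, 16), (10, 9), (10, 14), (11, 9), (11, 14), (12, 3), (12, 20), (13, 3), (13, 20), (14, 8), (14, 15), (16, 8), (16, 15), (21, 3), (21, 20)}; affine count = 25; |E(F_23)| = 26.

Discriminant check: Δ ∝ 4a³ + 27b² = 4·14³ + 27·22² = 4·2744 + 27·484 ≡ 9 (mod 23). Nonzero ⇒ E is nonsingular.
For each x ∈ F_23, compute rhs = x³ + 14·x + 22 mod 23, then count y ∈ F_23 with y² ≡ rhs.
  x = 0: rhs = 22, matching y values: none (0 points).
  x = 1: rhs = 14, matching y values: none (0 points).
  x = 2: rhs = 12, matching y values: 9, 14 (2 points).
  x = 3: rhs = 22, matching y values: none (0 points).
  x = 4: rhs = 4, matching y values: 2, 21 (2 points).
  x = 5: rhs = 10, matching y values: none (0 points).
  x = 6: rhs = 0, matching y values: 0 (1 points).
  x = 7: rhs = 3, matching y values: 7, 16 (2 points).
  x = 8: rhs = 2, matching y values: 5, 18 (2 points).
  x = 9: rhs = 3, matching y values: 7, 16 (2 points).
  x = 10: rhs = 12, matching y values: 9, 14 (2 points).
  x = 11: rhs = 12, matching y values: 9, 14 (2 points).
  x = 12: rhs = 9, matching y values: 3, 20 (2 points).
  x = 13: rhs = 9, matching y values: 3, 20 (2 points).
  x = 14: rhs = 18, matching y values: 8, 15 (2 points).
  x = 15: rhs = 19, matching y values: none (0 points).
  x = 16: rhs = 18, matching y values: 8, 15 (2 points).
  x = 17: rhs = 21, matching y values: none (0 points).
  x = 18: rhs = 11, matching y values: none (0 points).
  x = 19: rhs = 17, matching y values: none (0 points).
  x = 20: rhs = 22, matching y values: none (0 points).
  x = 21: rhs = 9, matching y values: 3, 20 (2 points).
  x = 22: rhs = 7, matching y values: none (0 points).
Total affine count: 25.
Full point count |E(F_23)| = 25 + 1 = 26.
Hasse bound: |26 − (23+1)| = |2| = 2 ≤ 2√23 ≈ 9.5917 ✓.
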